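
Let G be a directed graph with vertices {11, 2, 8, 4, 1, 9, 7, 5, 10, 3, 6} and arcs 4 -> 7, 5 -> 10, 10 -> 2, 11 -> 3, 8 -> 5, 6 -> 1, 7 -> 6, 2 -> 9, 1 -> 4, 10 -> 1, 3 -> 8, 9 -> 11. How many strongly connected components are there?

{2, 3, 5, 8, 9, 10, 11} are all mutually reachable — one SCC of size 7.
{1, 4, 6, 7} are all mutually reachable — one SCC of size 4.
That gives 2 strongly connected components.

2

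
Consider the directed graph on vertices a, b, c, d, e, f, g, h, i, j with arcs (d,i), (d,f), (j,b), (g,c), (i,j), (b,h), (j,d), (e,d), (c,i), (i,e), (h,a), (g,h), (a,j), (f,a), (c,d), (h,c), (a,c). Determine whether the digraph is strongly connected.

No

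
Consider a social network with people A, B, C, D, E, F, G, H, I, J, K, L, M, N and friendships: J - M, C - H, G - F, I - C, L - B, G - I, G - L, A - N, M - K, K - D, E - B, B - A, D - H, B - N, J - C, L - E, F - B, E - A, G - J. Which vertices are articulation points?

Removing G increases the component count from 1 to 2, so G is a cut vertex.
By contrast removing K leaves 1 component; it is not a cut vertex. No other vertex is a cut vertex either.

G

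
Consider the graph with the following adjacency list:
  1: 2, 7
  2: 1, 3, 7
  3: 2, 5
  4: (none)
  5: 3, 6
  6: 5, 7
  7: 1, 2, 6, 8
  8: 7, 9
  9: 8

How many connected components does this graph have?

4 is isolated — a component by itself.
Starting from 1 we can reach 1, 2, 3, 5, 6, 7, 8, 9. That is one component of size 8.
Total: 2 components.

2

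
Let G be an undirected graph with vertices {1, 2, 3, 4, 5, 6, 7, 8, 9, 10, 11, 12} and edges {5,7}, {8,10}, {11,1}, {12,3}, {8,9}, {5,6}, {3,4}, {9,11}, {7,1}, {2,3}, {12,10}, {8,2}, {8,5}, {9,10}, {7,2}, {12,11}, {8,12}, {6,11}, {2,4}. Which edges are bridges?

none

The edges on the cycle 8-12-10-8 are not bridges since each lies on that cycle.
Every edge lies on some cycle, so there are no bridges.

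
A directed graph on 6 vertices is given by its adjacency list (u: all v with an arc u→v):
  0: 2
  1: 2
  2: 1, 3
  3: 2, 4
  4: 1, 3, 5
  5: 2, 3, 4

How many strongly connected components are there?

{1, 2, 3, 4, 5} are all mutually reachable — one SCC of size 5.
{0} is an SCC by itself.
That gives 2 strongly connected components.

2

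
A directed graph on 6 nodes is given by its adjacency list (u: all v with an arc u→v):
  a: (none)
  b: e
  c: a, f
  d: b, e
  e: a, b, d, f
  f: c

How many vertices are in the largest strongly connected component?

{b, d, e} are all mutually reachable — one SCC of size 3.
{c, f} are all mutually reachable — one SCC of size 2.
{a} is an SCC by itself.
The largest has 3 vertices.

3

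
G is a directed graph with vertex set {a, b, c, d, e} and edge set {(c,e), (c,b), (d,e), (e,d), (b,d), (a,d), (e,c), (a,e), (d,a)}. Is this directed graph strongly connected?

Yes

From e we can reach every vertex (a, b, c, d, e), and every vertex can reach e (a, b, c, d, e). So the whole graph is one strongly connected component.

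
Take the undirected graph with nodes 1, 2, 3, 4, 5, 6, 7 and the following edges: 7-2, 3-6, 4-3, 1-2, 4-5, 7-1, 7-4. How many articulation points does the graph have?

3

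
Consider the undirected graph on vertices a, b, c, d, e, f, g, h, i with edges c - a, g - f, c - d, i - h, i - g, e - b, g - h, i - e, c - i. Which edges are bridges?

a-c, b-e, c-d, c-i, e-i, f-g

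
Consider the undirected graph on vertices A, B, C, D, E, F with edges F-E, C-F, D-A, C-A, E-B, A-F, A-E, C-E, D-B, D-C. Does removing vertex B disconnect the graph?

No

Deleting B leaves 1 component (was 1) (its neighbors D, E remain connected to each other), so B is not a cut vertex.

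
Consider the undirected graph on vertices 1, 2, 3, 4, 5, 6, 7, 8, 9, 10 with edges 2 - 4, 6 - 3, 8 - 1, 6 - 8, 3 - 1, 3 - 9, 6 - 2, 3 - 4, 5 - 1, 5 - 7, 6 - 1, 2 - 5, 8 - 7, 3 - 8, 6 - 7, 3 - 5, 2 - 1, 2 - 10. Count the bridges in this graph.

2

The edges on the cycle 6-2-4-3-6 are not bridges since each lies on that cycle.
But removing 2 - 10 disconnects 2 from 10; removing 3 - 9 disconnects 3 from 9 — these are bridges.
That makes 2 bridges.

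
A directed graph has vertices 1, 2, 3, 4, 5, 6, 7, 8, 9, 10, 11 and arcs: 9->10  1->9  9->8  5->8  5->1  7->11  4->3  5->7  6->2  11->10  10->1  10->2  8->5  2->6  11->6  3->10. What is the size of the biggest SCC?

7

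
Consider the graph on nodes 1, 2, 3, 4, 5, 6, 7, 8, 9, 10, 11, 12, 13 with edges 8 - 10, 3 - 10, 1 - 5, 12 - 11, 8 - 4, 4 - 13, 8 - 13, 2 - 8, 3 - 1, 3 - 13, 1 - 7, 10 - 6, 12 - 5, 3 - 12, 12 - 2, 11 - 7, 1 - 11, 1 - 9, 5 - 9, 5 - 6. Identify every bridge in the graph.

The edges on the cycle 3-12-2-8-4-13-3 are not bridges since each lies on that cycle.
Every edge lies on some cycle, so there are no bridges.

none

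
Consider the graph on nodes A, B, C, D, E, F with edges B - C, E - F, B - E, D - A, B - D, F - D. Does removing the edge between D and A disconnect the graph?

Removing D - A leaves no path between D and A: the component count goes from 1 to 2. So it is a bridge.

Yes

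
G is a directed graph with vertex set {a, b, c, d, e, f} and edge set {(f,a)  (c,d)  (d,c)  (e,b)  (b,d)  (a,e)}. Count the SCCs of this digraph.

{c, d} are all mutually reachable — one SCC of size 2.
{f} is an SCC by itself.
{a} is an SCC by itself.
{b} is an SCC by itself.
{e} is an SCC by itself.
That gives 5 strongly connected components.

5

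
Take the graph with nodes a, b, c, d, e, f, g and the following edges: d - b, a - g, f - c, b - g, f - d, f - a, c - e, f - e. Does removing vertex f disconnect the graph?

Deleting f raises the number of components from 1 to 2, so f is a cut vertex.

Yes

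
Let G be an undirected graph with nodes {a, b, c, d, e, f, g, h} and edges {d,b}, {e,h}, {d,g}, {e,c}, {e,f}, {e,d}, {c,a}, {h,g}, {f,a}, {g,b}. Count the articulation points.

1

Removing e increases the component count from 1 to 2, so e is a cut vertex.
By contrast removing b leaves 1 component; it is not a cut vertex. No other vertex is a cut vertex either.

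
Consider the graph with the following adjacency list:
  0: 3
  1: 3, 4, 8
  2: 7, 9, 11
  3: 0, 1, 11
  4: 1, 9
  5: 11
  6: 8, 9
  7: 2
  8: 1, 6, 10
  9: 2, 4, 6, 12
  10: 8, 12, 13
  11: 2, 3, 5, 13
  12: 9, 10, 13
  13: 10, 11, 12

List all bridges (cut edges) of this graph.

0-3, 11-5, 2-7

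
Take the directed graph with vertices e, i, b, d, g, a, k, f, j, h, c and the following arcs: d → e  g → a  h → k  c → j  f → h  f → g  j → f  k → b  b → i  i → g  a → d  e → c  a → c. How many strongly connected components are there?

1

{a, b, c, d, e, f, g, h, i, j, k} are all mutually reachable — one SCC of size 11.
That gives 1 strongly connected component.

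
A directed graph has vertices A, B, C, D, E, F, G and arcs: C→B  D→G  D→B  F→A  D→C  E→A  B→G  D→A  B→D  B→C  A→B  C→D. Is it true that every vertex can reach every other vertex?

There is no directed path from C to F, so the graph is not strongly connected.

No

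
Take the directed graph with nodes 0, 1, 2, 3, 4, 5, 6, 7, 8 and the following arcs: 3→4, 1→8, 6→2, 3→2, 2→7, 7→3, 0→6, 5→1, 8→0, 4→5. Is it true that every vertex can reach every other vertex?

From 5 we can reach every vertex (0, 1, 2, 3, 4, 5, 6, 7, 8), and every vertex can reach 5 (0, 1, 2, 3, 4, 5, 6, 7, 8). So the whole graph is one strongly connected component.

Yes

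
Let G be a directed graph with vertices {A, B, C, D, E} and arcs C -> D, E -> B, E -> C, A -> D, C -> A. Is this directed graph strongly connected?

There is no directed path from C to B, so the graph is not strongly connected.

No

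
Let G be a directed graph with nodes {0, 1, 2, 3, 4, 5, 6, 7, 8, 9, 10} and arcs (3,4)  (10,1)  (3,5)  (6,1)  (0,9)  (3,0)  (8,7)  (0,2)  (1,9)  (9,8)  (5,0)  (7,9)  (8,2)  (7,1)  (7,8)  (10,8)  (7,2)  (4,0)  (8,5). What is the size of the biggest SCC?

{0, 1, 5, 7, 8, 9} are all mutually reachable — one SCC of size 6.
{6} is an SCC by itself.
{2} is an SCC by itself.
{3} is an SCC by itself.
{4} is an SCC by itself.
(and 1 more singleton SCC)
The largest has 6 vertices.

6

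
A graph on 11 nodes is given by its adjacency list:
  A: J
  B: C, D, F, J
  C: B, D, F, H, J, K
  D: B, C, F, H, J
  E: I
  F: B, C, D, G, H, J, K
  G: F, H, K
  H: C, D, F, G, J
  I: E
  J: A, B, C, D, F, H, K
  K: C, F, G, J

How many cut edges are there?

2

The edges on the cycle J-B-F-H-G-K-J are not bridges since each lies on that cycle.
But removing J-A disconnects J from A; removing I-E disconnects I from E — these are bridges.
That makes 2 bridges.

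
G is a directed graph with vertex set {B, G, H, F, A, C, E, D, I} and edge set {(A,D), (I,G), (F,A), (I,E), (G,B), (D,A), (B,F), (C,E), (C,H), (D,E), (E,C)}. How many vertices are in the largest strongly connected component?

2

{C, E} are all mutually reachable — one SCC of size 2.
{A, D} are all mutually reachable — one SCC of size 2.
{B} is an SCC by itself.
{F} is an SCC by itself.
{I} is an SCC by itself.
(and 2 more singleton SCCs)
The largest has 2 vertices.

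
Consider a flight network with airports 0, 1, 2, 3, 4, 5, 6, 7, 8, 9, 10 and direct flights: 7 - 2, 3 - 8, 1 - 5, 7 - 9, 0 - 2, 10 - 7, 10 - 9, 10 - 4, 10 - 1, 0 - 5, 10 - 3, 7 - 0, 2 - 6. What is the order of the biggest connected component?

Starting from 0 we can reach 0, 1, 2, 3, 4, 5, 6, 7, 8, 9, 10. That is one component of size 11.
The largest has 11 vertices.

11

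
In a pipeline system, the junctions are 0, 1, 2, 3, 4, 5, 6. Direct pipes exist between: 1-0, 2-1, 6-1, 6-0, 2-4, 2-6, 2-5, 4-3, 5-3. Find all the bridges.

none

The edges on the cycle 2-6-0-1-2 are not bridges since each lies on that cycle.
Every edge lies on some cycle, so there are no bridges.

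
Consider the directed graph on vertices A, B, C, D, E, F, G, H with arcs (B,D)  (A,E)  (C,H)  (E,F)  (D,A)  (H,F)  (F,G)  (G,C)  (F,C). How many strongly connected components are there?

5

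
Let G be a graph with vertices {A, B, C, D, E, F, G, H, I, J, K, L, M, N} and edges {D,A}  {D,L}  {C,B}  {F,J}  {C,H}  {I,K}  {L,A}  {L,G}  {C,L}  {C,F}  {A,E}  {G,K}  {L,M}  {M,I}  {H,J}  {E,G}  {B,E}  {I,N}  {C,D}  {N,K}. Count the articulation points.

1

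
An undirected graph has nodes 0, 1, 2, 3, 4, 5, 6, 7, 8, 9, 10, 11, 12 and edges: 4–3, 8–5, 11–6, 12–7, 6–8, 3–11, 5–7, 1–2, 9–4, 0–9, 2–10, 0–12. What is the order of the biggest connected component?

Starting from 1 we can reach 1, 2, 10. That is one component of size 3.
Starting from 0 we can reach 0, 3, 4, 5, 6, 7, 8, 9, 11, 12. That is one component of size 10.
The largest has 10 vertices.

10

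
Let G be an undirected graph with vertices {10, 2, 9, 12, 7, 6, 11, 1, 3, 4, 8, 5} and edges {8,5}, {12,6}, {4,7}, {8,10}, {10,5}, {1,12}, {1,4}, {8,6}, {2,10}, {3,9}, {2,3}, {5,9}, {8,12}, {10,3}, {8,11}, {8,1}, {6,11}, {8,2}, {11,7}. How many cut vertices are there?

Removing 8 increases the component count from 1 to 2, so 8 is a cut vertex.
By contrast removing 7 leaves 1 component; it is not a cut vertex. No other vertex is a cut vertex either.

1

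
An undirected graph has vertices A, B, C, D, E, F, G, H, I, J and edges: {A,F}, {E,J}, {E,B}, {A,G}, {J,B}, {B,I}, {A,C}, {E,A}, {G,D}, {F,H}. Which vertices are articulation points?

A, B, E, F, G

Removing A increases the component count from 1 to 4, so A is a cut vertex.
Removing B increases the component count from 1 to 2, so B is a cut vertex.
Removing E increases the component count from 1 to 2, so E is a cut vertex.
Likewise F, G are cut vertices.
By contrast removing D leaves 1 component; it is not a cut vertex. No other vertex is a cut vertex either.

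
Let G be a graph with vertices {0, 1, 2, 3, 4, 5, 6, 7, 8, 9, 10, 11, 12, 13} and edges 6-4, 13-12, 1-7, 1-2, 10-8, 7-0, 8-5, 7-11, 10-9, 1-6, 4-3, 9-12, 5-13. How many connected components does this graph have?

2

Starting from 5 we can reach 5, 8, 9, 10, 12, 13. That is one component of size 6.
Starting from 0 we can reach 0, 1, 2, 3, 4, 6, 7, 11. That is one component of size 8.
Total: 2 components.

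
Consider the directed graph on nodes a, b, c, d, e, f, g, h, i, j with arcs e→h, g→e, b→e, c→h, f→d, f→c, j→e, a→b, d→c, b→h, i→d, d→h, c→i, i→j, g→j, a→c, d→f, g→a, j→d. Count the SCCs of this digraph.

6

{c, d, f, i, j} are all mutually reachable — one SCC of size 5.
{g} is an SCC by itself.
{a} is an SCC by itself.
{b} is an SCC by itself.
{h} is an SCC by itself.
(and 1 more singleton SCC)
That gives 6 strongly connected components.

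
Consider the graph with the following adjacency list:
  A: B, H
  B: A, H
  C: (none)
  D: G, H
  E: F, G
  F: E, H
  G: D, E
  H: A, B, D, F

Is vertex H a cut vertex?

Deleting H raises the number of components from 2 to 3, so H is a cut vertex.

Yes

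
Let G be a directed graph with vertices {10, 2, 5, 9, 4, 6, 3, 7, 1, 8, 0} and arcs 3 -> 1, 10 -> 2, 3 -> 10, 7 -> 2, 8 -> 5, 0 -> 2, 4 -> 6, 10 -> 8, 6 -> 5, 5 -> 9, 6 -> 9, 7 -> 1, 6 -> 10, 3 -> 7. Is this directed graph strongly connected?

There is no directed path from 6 to 4, so the graph is not strongly connected.

No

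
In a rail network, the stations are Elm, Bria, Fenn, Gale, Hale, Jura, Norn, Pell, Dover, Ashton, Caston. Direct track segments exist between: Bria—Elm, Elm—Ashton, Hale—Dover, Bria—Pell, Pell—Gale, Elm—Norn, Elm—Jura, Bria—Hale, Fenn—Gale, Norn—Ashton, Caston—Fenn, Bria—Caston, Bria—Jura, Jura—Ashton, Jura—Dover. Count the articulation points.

Removing Bria increases the component count from 1 to 2, so Bria is a cut vertex.
By contrast removing Ashton leaves 1 component; it is not a cut vertex. No other vertex is a cut vertex either.

1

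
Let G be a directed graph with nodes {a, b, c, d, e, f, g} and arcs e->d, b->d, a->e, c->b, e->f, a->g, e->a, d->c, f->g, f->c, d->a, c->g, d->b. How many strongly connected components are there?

2

{a, b, c, d, e, f} are all mutually reachable — one SCC of size 6.
{g} is an SCC by itself.
That gives 2 strongly connected components.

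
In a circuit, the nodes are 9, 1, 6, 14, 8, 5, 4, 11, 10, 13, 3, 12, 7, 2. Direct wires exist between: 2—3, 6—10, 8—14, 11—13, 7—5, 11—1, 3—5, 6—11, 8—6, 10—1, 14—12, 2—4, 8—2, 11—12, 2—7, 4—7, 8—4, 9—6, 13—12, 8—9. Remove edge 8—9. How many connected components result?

1

8 and 9 are still connected via 8-6-9, so the component count stays at 1.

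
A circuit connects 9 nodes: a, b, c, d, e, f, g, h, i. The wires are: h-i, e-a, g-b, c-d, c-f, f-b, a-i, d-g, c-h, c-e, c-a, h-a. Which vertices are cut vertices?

c

Removing c increases the component count from 1 to 2, so c is a cut vertex.
By contrast removing e leaves 1 component; it is not a cut vertex. No other vertex is a cut vertex either.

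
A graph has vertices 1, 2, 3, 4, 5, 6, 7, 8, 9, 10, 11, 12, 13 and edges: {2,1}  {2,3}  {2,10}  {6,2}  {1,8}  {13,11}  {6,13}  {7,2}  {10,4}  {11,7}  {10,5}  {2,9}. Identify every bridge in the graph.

1-2, 1-8, 10-2, 10-4, 10-5, 2-3, 2-9

The edges on the cycle 6-13-11-7-2-6 are not bridges since each lies on that cycle.
But removing 2—9 disconnects 2 from 9; removing 2—10 disconnects 2 from 10; removing 5—10 disconnects 5 from 10; removing 3—2 disconnects 3 from 2 — these are bridges.
In total 7 edges are bridges.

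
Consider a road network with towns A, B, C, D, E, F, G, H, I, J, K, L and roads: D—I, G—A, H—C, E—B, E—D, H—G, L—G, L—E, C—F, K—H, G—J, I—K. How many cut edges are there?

5

The edges on the cycle L-E-D-I-K-H-G-L are not bridges since each lies on that cycle.
But removing J—G disconnects J from G; removing F—C disconnects F from C; removing B—E disconnects B from E; removing A—G disconnects A from G — these are bridges.
In total 5 edges are bridges.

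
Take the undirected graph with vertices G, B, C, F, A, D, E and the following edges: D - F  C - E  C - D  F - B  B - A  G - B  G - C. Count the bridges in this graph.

2

The edges on the cycle G-C-D-F-B-G are not bridges since each lies on that cycle.
But removing C - E disconnects C from E; removing B - A disconnects B from A — these are bridges.
That makes 2 bridges.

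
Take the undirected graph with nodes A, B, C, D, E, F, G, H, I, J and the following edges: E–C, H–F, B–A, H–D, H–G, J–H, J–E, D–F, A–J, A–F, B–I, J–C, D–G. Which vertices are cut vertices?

A, B, J

Removing A increases the component count from 1 to 2, so A is a cut vertex.
Removing B increases the component count from 1 to 2, so B is a cut vertex.
Removing J increases the component count from 1 to 2, so J is a cut vertex.
By contrast removing I leaves 1 component; it is not a cut vertex. No other vertex is a cut vertex either.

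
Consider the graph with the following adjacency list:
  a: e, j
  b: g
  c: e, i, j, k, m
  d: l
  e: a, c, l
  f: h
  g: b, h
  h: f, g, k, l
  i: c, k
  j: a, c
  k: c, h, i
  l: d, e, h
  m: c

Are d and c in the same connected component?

Yes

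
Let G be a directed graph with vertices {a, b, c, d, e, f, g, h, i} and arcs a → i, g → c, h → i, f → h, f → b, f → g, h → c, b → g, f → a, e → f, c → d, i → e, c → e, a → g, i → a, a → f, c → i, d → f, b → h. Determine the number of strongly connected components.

1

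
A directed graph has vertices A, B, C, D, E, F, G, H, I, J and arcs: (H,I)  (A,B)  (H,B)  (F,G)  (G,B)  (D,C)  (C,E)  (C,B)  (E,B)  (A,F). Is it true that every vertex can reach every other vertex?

No

There is no directed path from B to F, so the graph is not strongly connected.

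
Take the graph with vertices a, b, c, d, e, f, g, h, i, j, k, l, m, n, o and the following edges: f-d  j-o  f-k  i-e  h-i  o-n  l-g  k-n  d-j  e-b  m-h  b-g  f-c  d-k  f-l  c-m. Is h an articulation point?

Deleting h leaves 2 components (was 2), so h is not a cut vertex.

No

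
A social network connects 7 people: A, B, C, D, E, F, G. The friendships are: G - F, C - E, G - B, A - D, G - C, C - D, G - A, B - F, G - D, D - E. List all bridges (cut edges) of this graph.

The edges on the cycle G-B-F-G are not bridges since each lies on that cycle.
Every edge lies on some cycle, so there are no bridges.

none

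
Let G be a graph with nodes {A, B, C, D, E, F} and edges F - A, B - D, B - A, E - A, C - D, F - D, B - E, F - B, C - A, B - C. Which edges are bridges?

none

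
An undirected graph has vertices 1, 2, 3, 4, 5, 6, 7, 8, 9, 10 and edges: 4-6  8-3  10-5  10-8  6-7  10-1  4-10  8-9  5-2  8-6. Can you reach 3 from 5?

Yes

From 5 we can reach 1, 2, 3, 4, 5, 6, 7, 8, 9, 10, which includes 3.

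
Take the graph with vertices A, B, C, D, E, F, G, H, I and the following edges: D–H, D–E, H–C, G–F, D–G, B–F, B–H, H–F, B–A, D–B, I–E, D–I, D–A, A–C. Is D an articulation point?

Deleting D raises the number of components from 1 to 2, so D is a cut vertex.

Yes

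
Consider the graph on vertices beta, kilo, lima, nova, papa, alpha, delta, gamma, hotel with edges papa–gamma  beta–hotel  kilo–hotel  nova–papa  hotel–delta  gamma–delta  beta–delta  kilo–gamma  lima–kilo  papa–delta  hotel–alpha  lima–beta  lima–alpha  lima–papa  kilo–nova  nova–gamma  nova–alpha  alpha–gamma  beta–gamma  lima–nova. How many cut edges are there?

The edges on the cycle lima-kilo-nova-lima are not bridges since each lies on that cycle.
Every edge lies on some cycle, so there are no bridges.

0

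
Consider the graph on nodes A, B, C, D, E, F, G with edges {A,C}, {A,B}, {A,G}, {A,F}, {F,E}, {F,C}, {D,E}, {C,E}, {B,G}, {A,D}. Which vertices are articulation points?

Removing A increases the component count from 1 to 2, so A is a cut vertex.
By contrast removing D leaves 1 component; it is not a cut vertex. No other vertex is a cut vertex either.

A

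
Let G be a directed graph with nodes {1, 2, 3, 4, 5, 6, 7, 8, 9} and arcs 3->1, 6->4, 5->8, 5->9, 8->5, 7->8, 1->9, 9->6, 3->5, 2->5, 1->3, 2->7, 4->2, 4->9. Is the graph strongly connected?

No

There is no directed path from 5 to 1, so the graph is not strongly connected.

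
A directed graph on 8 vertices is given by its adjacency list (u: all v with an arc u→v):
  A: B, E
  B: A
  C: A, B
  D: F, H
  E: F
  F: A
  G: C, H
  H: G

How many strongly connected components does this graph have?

4

{A, B, E, F} are all mutually reachable — one SCC of size 4.
{G, H} are all mutually reachable — one SCC of size 2.
{C} is an SCC by itself.
{D} is an SCC by itself.
That gives 4 strongly connected components.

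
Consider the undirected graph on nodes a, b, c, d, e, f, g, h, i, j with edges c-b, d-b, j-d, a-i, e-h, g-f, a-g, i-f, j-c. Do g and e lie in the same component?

No

The component containing g is {a, f, g, i}, and e is not in it.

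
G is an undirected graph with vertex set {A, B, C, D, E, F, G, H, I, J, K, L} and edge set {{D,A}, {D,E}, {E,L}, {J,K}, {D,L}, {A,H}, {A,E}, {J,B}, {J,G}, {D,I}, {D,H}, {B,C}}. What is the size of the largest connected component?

F is isolated — a component by itself.
Starting from B we can reach B, C, G, J, K. That is one component of size 5.
Starting from A we can reach A, D, E, H, I, L. That is one component of size 6.
The largest has 6 vertices.

6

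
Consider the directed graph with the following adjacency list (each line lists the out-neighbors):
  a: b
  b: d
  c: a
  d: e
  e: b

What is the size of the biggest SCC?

3

{b, d, e} are all mutually reachable — one SCC of size 3.
{a} is an SCC by itself.
{c} is an SCC by itself.
The largest has 3 vertices.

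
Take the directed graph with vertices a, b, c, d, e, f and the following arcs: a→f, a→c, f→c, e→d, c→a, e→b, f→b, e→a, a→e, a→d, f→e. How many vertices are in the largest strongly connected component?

4

{a, c, e, f} are all mutually reachable — one SCC of size 4.
{b} is an SCC by itself.
{d} is an SCC by itself.
The largest has 4 vertices.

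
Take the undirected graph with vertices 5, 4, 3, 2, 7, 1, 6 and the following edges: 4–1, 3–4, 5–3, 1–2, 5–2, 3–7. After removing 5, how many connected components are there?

2

With 5 gone, the remaining components are: {6}; {1, 2, 3, 4, 7}.
That is 2 components.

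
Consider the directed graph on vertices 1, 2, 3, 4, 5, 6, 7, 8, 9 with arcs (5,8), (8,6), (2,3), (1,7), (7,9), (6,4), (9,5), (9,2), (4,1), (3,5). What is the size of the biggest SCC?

{1, 2, 3, 4, 5, 6, 7, 8, 9} are all mutually reachable — one SCC of size 9.
The largest has 9 vertices.

9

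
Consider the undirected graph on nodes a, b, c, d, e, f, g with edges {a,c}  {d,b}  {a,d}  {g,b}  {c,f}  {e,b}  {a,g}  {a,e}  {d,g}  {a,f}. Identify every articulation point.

a

Removing a increases the component count from 1 to 2, so a is a cut vertex.
By contrast removing g leaves 1 component; it is not a cut vertex. No other vertex is a cut vertex either.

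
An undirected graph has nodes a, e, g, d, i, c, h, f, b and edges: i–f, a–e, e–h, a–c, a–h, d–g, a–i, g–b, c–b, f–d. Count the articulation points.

1

Removing a increases the component count from 1 to 2, so a is a cut vertex.
By contrast removing i leaves 1 component; it is not a cut vertex. No other vertex is a cut vertex either.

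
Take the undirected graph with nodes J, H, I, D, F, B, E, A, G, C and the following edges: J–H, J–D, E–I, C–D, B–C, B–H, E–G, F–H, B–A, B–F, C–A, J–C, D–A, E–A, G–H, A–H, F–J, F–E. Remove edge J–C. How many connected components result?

1

J and C are still connected via J-D-C, so the component count stays at 1.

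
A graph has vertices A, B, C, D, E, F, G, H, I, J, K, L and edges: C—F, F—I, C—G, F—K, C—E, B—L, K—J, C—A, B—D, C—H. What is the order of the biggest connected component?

9

Starting from B we can reach B, D, L. That is one component of size 3.
Starting from A we can reach A, C, E, F, G, H, I, J, K. That is one component of size 9.
The largest has 9 vertices.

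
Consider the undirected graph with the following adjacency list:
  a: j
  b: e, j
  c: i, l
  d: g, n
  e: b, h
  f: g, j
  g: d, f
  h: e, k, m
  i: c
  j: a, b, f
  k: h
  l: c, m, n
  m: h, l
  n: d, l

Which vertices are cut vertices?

c, h, j, l

Removing c increases the component count from 1 to 2, so c is a cut vertex.
Removing h increases the component count from 1 to 2, so h is a cut vertex.
Removing j increases the component count from 1 to 2, so j is a cut vertex.
Likewise l is a cut vertex.
By contrast removing a leaves 1 component; it is not a cut vertex. No other vertex is a cut vertex either.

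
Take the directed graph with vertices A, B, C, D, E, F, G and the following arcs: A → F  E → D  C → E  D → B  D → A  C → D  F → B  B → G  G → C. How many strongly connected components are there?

{A, B, C, D, E, F, G} are all mutually reachable — one SCC of size 7.
That gives 1 strongly connected component.

1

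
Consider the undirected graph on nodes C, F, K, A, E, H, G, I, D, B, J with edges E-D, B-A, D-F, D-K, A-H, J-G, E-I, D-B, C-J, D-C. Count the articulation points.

6

Removing A increases the component count from 1 to 2, so A is a cut vertex.
Removing B increases the component count from 1 to 2, so B is a cut vertex.
Removing C increases the component count from 1 to 2, so C is a cut vertex.
Likewise D, E, J are cut vertices.
By contrast removing K leaves 1 component; it is not a cut vertex. No other vertex is a cut vertex either.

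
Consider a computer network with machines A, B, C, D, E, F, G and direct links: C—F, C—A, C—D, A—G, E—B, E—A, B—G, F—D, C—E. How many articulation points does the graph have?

Removing C increases the component count from 1 to 2, so C is a cut vertex.
By contrast removing E leaves 1 component; it is not a cut vertex. No other vertex is a cut vertex either.

1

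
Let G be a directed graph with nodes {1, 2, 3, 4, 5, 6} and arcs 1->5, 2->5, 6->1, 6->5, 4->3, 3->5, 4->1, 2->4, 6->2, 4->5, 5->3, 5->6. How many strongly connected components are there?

1

{1, 2, 3, 4, 5, 6} are all mutually reachable — one SCC of size 6.
That gives 1 strongly connected component.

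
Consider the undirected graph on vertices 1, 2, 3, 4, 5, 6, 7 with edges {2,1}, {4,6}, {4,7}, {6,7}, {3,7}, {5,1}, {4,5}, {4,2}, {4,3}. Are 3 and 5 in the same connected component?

From 3 we can reach 1, 2, 3, 4, 5, 6, 7, which includes 5.

Yes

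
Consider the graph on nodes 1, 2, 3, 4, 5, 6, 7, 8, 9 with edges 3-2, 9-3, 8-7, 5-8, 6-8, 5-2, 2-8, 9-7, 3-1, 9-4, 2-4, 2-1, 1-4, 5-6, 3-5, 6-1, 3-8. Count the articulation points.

0

Removing 2, for instance, still leaves 1 component. No single vertex removal increases the component count — the graph has no articulation points.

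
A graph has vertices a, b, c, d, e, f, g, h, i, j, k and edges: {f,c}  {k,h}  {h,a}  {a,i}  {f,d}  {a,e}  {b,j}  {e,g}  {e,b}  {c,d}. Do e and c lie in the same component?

The component containing e is {a, b, e, g, h, i, j, k}, and c is not in it.

No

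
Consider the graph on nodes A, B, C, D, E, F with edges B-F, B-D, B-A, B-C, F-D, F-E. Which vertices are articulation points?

B, F

Removing B increases the component count from 1 to 3, so B is a cut vertex.
Removing F increases the component count from 1 to 2, so F is a cut vertex.
By contrast removing D leaves 1 component; it is not a cut vertex. No other vertex is a cut vertex either.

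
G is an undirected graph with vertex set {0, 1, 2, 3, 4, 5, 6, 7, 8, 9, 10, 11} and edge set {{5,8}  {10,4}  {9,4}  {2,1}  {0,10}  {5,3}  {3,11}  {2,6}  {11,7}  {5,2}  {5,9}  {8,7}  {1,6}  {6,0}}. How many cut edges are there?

The edges on the cycle 2-1-6-2 are not bridges since each lies on that cycle.
Every edge lies on some cycle, so there are no bridges.

0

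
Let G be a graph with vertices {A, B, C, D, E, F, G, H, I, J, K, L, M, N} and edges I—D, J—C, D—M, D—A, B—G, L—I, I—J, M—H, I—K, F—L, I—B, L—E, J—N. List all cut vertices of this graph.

B, D, I, J, L, M

Removing B increases the component count from 1 to 2, so B is a cut vertex.
Removing D increases the component count from 1 to 3, so D is a cut vertex.
Removing I increases the component count from 1 to 5, so I is a cut vertex.
Likewise J, L, M are cut vertices.
By contrast removing A leaves 1 component; it is not a cut vertex. No other vertex is a cut vertex either.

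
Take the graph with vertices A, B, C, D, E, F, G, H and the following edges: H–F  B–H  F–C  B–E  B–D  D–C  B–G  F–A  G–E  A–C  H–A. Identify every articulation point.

B

Removing B increases the component count from 1 to 2, so B is a cut vertex.
By contrast removing H leaves 1 component; it is not a cut vertex. No other vertex is a cut vertex either.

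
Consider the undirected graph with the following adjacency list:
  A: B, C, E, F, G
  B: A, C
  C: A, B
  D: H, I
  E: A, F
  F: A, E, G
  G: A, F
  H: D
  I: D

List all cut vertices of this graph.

Removing A increases the component count from 2 to 3, so A is a cut vertex.
Removing D increases the component count from 2 to 3, so D is a cut vertex.
By contrast removing E leaves 2 components; it is not a cut vertex. No other vertex is a cut vertex either.

A, D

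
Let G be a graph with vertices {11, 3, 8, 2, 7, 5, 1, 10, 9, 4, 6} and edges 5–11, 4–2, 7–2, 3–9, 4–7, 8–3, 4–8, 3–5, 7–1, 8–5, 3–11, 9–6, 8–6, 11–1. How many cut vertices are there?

Removing 1, for instance, still leaves 2 components. No single vertex removal increases the component count — the graph has no articulation points.

0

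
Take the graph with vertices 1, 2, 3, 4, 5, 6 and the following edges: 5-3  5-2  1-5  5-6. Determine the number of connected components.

4 is isolated — a component by itself.
Starting from 1 we can reach 1, 2, 3, 5, 6. That is one component of size 5.
Total: 2 components.

2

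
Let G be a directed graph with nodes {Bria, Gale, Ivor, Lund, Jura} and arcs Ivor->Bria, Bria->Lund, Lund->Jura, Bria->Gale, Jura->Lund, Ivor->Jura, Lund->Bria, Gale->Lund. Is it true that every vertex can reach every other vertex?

There is no directed path from Gale to Ivor, so the graph is not strongly connected.

No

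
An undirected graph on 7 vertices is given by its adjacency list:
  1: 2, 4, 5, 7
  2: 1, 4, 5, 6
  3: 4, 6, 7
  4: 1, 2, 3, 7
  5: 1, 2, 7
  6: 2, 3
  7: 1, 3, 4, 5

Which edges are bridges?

The edges on the cycle 2-6-3-7-1-2 are not bridges since each lies on that cycle.
Every edge lies on some cycle, so there are no bridges.

none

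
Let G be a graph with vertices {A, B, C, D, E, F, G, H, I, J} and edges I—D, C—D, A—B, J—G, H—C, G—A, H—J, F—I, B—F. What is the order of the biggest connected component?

E is isolated — a component by itself.
Starting from A we can reach A, B, C, D, F, G, H, I, J. That is one component of size 9.
The largest has 9 vertices.

9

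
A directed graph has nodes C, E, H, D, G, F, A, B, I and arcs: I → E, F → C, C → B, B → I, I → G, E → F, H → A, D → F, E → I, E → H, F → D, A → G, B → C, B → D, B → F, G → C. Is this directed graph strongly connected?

Yes

From B we can reach every vertex (A, B, C, D, E, F, G, H, I), and every vertex can reach B (A, B, C, D, E, F, G, H, I). So the whole graph is one strongly connected component.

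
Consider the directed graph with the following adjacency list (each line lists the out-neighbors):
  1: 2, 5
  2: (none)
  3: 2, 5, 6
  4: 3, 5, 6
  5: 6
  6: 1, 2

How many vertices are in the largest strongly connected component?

3

{1, 5, 6} are all mutually reachable — one SCC of size 3.
{3} is an SCC by itself.
{4} is an SCC by itself.
{2} is an SCC by itself.
The largest has 3 vertices.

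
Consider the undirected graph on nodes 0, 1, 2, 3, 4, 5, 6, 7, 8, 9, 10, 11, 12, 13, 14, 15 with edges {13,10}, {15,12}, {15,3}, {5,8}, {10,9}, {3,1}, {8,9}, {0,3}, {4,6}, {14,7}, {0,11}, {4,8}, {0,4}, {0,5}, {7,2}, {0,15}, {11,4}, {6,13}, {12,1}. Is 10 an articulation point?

No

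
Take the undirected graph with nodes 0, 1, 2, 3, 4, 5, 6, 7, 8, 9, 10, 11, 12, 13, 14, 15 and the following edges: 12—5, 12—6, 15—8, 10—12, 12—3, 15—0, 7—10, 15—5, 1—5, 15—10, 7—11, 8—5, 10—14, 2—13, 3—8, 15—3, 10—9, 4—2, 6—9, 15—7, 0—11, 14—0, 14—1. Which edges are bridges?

13-2, 2-4

The edges on the cycle 15-7-10-14-1-5-8-15 are not bridges since each lies on that cycle.
But removing 4—2 disconnects 4 from 2; removing 2—13 disconnects 2 from 13 — these are bridges.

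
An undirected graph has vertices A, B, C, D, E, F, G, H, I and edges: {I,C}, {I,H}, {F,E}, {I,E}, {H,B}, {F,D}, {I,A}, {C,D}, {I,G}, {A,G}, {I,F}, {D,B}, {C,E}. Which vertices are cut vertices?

I

Removing I increases the component count from 1 to 2, so I is a cut vertex.
By contrast removing H leaves 1 component; it is not a cut vertex. No other vertex is a cut vertex either.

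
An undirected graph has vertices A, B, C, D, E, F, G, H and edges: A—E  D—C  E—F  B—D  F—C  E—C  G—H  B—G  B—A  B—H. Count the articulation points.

1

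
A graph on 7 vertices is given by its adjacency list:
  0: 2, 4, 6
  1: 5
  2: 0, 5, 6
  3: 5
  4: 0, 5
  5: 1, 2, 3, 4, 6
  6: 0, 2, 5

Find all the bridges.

1-5, 3-5

The edges on the cycle 5-2-0-4-5 are not bridges since each lies on that cycle.
But removing 1-5 disconnects 1 from 5; removing 3-5 disconnects 3 from 5 — these are bridges.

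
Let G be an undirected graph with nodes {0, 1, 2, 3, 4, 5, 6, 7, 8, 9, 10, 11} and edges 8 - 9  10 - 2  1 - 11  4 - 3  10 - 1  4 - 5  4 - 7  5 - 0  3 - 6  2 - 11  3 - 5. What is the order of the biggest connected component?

Starting from 8 we can reach 8, 9. That is one component of size 2.
Starting from 1 we can reach 1, 2, 10, 11. That is one component of size 4.
Starting from 0 we can reach 0, 3, 4, 5, 6, 7. That is one component of size 6.
The largest has 6 vertices.

6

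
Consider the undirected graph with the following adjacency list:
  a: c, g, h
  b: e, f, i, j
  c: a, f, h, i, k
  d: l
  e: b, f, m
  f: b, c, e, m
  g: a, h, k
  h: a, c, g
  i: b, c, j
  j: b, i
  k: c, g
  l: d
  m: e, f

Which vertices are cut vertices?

c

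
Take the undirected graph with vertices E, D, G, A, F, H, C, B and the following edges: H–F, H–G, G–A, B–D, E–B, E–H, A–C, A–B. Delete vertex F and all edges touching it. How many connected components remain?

With F gone, the remaining components are: {A, B, C, D, E, G, H}.
That is 1 component.

1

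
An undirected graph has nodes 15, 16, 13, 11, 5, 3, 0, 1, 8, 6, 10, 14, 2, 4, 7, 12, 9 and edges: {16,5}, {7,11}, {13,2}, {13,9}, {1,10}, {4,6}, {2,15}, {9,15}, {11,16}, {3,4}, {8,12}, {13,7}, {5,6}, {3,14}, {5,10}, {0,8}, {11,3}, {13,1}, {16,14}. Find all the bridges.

0-8, 12-8

The edges on the cycle 11-16-14-3-11 are not bridges since each lies on that cycle.
But removing 0-8 disconnects 0 from 8; removing 12-8 disconnects 12 from 8 — these are bridges.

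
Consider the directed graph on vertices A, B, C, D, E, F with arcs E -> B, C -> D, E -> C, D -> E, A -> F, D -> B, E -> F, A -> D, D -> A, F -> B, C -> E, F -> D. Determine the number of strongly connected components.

2

{A, C, D, E, F} are all mutually reachable — one SCC of size 5.
{B} is an SCC by itself.
That gives 2 strongly connected components.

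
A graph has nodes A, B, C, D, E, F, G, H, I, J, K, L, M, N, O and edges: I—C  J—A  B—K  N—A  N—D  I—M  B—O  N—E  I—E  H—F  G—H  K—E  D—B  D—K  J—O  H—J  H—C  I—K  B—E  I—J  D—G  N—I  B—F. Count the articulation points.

1

Removing I increases the component count from 2 to 3, so I is a cut vertex.
By contrast removing K leaves 2 components; it is not a cut vertex. No other vertex is a cut vertex either.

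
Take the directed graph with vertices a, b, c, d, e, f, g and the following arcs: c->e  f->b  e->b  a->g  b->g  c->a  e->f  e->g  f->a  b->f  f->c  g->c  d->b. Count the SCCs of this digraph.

2

{a, b, c, e, f, g} are all mutually reachable — one SCC of size 6.
{d} is an SCC by itself.
That gives 2 strongly connected components.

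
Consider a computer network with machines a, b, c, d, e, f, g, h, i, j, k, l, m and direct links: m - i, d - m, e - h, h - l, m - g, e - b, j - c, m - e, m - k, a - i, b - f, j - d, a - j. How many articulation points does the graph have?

5

Removing b increases the component count from 1 to 2, so b is a cut vertex.
Removing e increases the component count from 1 to 3, so e is a cut vertex.
Removing h increases the component count from 1 to 2, so h is a cut vertex.
Likewise j, m are cut vertices.
By contrast removing l leaves 1 component; it is not a cut vertex. No other vertex is a cut vertex either.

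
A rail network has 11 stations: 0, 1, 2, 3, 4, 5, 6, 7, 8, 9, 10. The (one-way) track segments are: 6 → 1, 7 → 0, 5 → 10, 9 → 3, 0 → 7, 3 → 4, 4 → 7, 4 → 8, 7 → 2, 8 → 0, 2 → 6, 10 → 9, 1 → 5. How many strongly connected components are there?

{0, 1, 2, 3, 4, 5, 6, 7, 8, 9, 10} are all mutually reachable — one SCC of size 11.
That gives 1 strongly connected component.

1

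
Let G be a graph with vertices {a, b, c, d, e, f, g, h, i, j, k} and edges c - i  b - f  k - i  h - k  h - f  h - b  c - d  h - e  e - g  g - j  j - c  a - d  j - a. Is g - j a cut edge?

No

After removing g - j, the path g-e-h-k-i-c-j still connects them, so the edge is not a bridge.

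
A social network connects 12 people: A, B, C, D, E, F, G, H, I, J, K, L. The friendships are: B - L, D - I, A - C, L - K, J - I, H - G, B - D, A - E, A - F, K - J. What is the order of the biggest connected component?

Starting from G we can reach G, H. That is one component of size 2.
Starting from A we can reach A, C, E, F. That is one component of size 4.
Starting from B we can reach B, D, I, J, K, L. That is one component of size 6.
The largest has 6 vertices.

6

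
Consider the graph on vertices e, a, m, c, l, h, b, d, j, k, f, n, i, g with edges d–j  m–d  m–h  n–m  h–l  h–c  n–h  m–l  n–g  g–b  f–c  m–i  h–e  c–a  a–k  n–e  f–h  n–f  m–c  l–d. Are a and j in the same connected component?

Yes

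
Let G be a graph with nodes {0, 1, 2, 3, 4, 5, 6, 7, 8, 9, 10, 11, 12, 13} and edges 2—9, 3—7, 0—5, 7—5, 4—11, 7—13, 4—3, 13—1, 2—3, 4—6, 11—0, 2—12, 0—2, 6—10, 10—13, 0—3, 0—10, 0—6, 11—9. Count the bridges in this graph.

The edges on the cycle 11-0-2-9-11 are not bridges since each lies on that cycle.
But removing 12—2 disconnects 12 from 2; removing 1—13 disconnects 1 from 13 — these are bridges.
That makes 2 bridges.

2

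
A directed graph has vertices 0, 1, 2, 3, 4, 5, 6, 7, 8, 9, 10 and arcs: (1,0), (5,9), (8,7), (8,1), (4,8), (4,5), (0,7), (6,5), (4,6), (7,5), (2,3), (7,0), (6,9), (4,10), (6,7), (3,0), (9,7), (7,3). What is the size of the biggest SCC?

5

{0, 3, 5, 7, 9} are all mutually reachable — one SCC of size 5.
{4} is an SCC by itself.
{6} is an SCC by itself.
{1} is an SCC by itself.
{2} is an SCC by itself.
(and 2 more singleton SCCs)
The largest has 5 vertices.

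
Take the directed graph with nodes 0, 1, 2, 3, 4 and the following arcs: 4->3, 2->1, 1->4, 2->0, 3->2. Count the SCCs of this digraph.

{1, 2, 3, 4} are all mutually reachable — one SCC of size 4.
{0} is an SCC by itself.
That gives 2 strongly connected components.

2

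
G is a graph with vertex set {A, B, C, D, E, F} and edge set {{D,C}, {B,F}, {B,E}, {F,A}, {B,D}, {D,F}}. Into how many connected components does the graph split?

Starting from A we can reach A, B, C, D, E, F. That is one component of size 6.
Total: 1 component.

1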